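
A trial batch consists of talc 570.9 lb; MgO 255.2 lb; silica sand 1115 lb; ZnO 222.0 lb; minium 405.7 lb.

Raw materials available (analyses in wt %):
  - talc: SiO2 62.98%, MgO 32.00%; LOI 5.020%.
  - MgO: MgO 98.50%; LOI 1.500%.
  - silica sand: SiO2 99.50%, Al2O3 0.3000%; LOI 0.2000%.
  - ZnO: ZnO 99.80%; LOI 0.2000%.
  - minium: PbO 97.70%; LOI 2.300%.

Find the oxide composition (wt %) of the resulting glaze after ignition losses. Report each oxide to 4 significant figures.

Rounding to four significant digits governs every intermediate as printed — every computation keeps full precision at each step; exactly one rounding lands on every reported number; derived quantities, which include totals, net glass mass, the five compositions, ignition loss, yield, are rebuilt in full precision, as given in either problem or answer, from the weighed amounts on 2524 lb of glass.
Delivered oxide masses:
  SiO2: 570.9·0.6298 + 1115·0.9950 = 1469 lb
  Al2O3: 1115·0.003000 = 3.345 lb
  PbO: 405.7·0.9770 = 396.4 lb
  MgO: 570.9·0.3200 + 255.2·0.9850 = 434.1 lb
  ZnO: 222.0·0.9980 = 221.6 lb
LOI: 570.9·0.05020 + 255.2·0.01500 + 1115·0.002000 + 222.0·0.002000 + 405.7·0.02300 = 44.49 lb
Glass mass = batch − LOI = 2569 − 44.49 = 2524 lb (equal to the oxide-mass sum)
oxide / glass × 100 gives the wt %

Glass mass = 2524 lb (batch 2569 − LOI 44.49).
Composition: SiO2 58.19%, Al2O3 0.1325%, PbO 15.70%, MgO 17.20%, ZnO 8.777%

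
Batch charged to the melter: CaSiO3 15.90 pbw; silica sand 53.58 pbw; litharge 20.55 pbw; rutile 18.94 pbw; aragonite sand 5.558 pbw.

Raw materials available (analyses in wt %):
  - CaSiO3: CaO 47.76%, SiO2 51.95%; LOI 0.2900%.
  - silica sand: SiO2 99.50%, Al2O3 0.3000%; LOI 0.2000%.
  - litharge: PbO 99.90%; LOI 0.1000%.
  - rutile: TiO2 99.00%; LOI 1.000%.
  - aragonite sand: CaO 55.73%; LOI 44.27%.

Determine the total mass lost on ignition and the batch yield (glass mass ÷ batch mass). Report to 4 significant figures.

LOI loss = 2.824 pbw; glass = 111.7 pbw; yield = 97.53%

The working math keeps full float precision from first step to last — intermediates are displayed, with 4-significant-figure rounding, between the steps. A single rounding produces each reported number; derived quantities, which include five oxide percentages, yield, LOI, totals, glass mass, are computed in exact precision, precisely as stated by question or answer, from the batch weights at 111.7 pbw of glass.
Per-material ignition loss:
  CaSiO3: 15.90 × 0.002900 = 0.04611 pbw
  silica sand: 53.58 × 0.002000 = 0.1072 pbw
  litharge: 20.55 × 0.001000 = 0.02055 pbw
  rutile: 18.94 × 0.01000 = 0.1894 pbw
  aragonite sand: 5.558 × 0.4427 = 2.461 pbw
Total LOI = 2.824 pbw
Glass = batch − LOI = 114.5 − 2.824 = 111.7 pbw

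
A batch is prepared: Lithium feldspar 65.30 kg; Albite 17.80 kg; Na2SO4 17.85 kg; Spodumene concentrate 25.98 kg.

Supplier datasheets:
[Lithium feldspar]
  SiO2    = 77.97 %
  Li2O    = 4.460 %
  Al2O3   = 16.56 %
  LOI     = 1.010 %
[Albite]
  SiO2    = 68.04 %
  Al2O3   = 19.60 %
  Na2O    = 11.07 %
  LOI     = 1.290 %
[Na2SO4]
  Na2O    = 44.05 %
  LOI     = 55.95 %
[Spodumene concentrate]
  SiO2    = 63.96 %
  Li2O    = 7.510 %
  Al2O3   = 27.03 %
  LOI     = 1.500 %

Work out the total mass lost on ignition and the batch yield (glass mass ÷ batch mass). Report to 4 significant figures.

LOI loss = 11.27 kg; glass = 115.7 kg; yield = 91.12%

Each numeric step keeps full float precision through every step. In-progress results are shown rounded off to 4 significant figures in the working; every reported result is rounded just once — derived quantities are computed at full precision (four oxide percentages, net glass mass, totals, ignition loss, yield) starting from the weights for 115.7 kg of glass, as given in the problem or the answer.
Each material's LOI contribution:
  Lithium feldspar: 65.30 × 0.01010 = 0.6595 kg
  Albite: 17.80 × 0.01290 = 0.2296 kg
  Na2SO4: 17.85 × 0.5595 = 9.987 kg
  Spodumene concentrate: 25.98 × 0.01500 = 0.3897 kg
Total LOI = 11.27 kg
Glass = batch − LOI = 126.9 − 11.27 = 115.7 kg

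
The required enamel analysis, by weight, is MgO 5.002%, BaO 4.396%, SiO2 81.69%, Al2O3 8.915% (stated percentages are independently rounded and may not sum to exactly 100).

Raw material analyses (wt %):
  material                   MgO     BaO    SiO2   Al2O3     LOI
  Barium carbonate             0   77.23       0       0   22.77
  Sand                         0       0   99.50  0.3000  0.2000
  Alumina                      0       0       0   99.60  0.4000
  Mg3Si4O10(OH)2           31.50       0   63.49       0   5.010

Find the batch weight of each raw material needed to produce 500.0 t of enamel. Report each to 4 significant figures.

Batch per 500.0 t enamel:
  Barium carbonate: 28.46 t
  Sand: 359.8 t
  Alumina: 43.67 t
  Mg3Si4O10(OH)2: 79.40 t
Total batch = 511.3 t; LOI loss = 11.35 t; yield = 97.78%

All arithmetic maintains full precision throughout. Mid-chain values are displayed rounded to four significant figures between the steps. Every reported result receives exactly one rounding — derived quantities are recomputed from the batch weights at 500.0 t of glass at full float precision (the totals, ignition loss, the yield, glass mass, the four compositions), as set out in the question or the answer.
Oxide-by-oxide targets in 500.0 t enamel:
  MgO: 5.002% × 500.0 = 25.01 t
  BaO: 4.396% × 500.0 = 21.98 t
  SiO2: 81.69% × 500.0 = 408.4 t
  Al2O3: 8.915% × 500.0 = 44.58 t
Oxide-by-oxide audit given the weights on record, per the basis as stated (oxide sums agree with the targets given rounding of the digits):
  MgO: 79.40·0.3150 = 25.01 t (target 25.01 t)
  BaO: 28.46·0.7723 = 21.98 t (target 21.98 t)
  SiO2: 359.8·0.9950 + 79.40·0.6349 = 408.4 t (target 408.4 t)
  Al2O3: 359.8·0.003000 + 43.67·0.9960 = 44.57 t (target 44.58 t)
The glass-mass cross-check: Σ batch − LOI loss = 500.0 t (the Σ of target masses is 500.0 t; against the stated basis, 500.0 t — deltas are rounding alone).
Total batch = Σ batch = 511.3 t; the LOI term Σ batch·LOI equals 11.35 t; yield: glass divided by total = 97.78%.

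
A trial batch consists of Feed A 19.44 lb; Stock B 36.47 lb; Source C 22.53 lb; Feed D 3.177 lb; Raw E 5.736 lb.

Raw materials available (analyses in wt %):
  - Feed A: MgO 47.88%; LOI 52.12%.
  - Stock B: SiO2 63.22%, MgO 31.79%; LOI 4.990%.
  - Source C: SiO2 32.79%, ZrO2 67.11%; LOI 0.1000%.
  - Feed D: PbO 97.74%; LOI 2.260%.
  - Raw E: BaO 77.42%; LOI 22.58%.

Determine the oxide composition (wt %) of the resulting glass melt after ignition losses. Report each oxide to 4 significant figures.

Glass mass = 74.01 lb (batch 87.35 − LOI 13.34).
Composition: SiO2 41.13%, BaO 6.000%, ZrO2 20.43%, MgO 28.24%, PbO 4.196%

Mid-chain values are printed, with 4-significant-figure rounding, between the steps. Each numeric step maintains exact precision from start to finish; every reported figure undergoes a single rounding. The derived quantities are rebuilt at exact precision (ignition loss, totals, five oxide percentages, net glass mass, the yield) from the weighed amounts for 74.01 lb of glass, precisely as stated by problem or answer.
Oxide-by-oxide delivered mass:
  SiO2: 36.47·0.6322 + 22.53·0.3279 = 30.44 lb
  BaO: 5.736·0.7742 = 4.441 lb
  ZrO2: 22.53·0.6711 = 15.12 lb
  MgO: 19.44·0.4788 + 36.47·0.3179 = 20.90 lb
  PbO: 3.177·0.9774 = 3.105 lb
LOI: 19.44·0.5212 + 36.47·0.04990 + 22.53·0.001000 + 3.177·0.02260 + 5.736·0.2258 = 13.34 lb
batch − LOI leaves glass = 87.35 − 13.34 = 74.01 lb (consistent with Σ oxide mass)
wt % = 100 × oxide mass / glass mass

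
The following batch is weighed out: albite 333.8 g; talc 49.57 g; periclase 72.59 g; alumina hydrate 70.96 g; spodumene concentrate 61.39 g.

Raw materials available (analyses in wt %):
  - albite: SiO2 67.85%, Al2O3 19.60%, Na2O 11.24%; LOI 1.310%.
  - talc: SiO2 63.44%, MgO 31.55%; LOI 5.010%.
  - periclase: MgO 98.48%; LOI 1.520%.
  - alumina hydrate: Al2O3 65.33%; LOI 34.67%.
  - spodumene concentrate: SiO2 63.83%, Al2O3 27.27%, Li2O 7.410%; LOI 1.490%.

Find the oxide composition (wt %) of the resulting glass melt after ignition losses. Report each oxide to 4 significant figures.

Glass mass = 554.8 g (batch 588.3 − LOI 33.48).
Composition: SiO2 53.55%, Al2O3 23.16%, Li2O 0.8199%, Na2O 6.762%, MgO 15.70%

Working values are displayed (rounded to four significant digits) as written — the whole derivation holds full float precision in every operation — a single rounding completes each reported number. The derived quantities (yield, the totals, five oxide percentages, ignition loss, glass mass) are re-derived from the weighed amounts on 554.8 g of glass at full float precision exactly as printed in the problem or answer text.
Mass of each oxide from the mix:
  SiO2: 333.8·0.6785 + 49.57·0.6344 + 61.39·0.6383 = 297.1 g
  Al2O3: 333.8·0.1960 + 70.96·0.6533 + 61.39·0.2727 = 128.5 g
  Li2O: 61.39·0.07410 = 4.549 g
  Na2O: 333.8·0.1124 = 37.52 g
  MgO: 49.57·0.3155 + 72.59·0.9848 = 87.13 g
LOI: 333.8·0.01310 + 49.57·0.05010 + 72.59·0.01520 + 70.96·0.3467 + 61.39·0.01490 = 33.48 g
Glass mass = batch − LOI = 588.3 − 33.48 = 554.8 g (equal to the oxide-mass sum)
oxide / glass × 100 gives the wt %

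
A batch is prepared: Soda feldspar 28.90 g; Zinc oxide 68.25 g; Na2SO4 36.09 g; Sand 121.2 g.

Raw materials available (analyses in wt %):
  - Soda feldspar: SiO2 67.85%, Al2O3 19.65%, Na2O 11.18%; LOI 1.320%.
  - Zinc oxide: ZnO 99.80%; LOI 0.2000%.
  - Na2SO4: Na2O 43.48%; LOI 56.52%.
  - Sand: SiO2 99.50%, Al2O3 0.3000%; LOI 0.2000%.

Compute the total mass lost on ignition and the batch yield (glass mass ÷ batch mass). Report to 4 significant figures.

All internal work keeps full float precision at all times — intermediates are displayed (rounded to 4 significant digits) as written; every reported number is rounded just once. The derived quantities (the four compositions, totals, ignition loss, net glass mass, yield) are recomputed at full precision from the weighed amounts for 233.3 g of glass, exactly as printed in either problem or answer.
Material-by-material LOI:
  Soda feldspar: 28.90 × 0.01320 = 0.3815 g
  Zinc oxide: 68.25 × 0.002000 = 0.1365 g
  Na2SO4: 36.09 × 0.5652 = 20.40 g
  Sand: 121.2 × 0.002000 = 0.2424 g
Total LOI = 21.16 g
Glass = batch − LOI = 254.4 − 21.16 = 233.3 g

LOI loss = 21.16 g; glass = 233.3 g; yield = 91.68%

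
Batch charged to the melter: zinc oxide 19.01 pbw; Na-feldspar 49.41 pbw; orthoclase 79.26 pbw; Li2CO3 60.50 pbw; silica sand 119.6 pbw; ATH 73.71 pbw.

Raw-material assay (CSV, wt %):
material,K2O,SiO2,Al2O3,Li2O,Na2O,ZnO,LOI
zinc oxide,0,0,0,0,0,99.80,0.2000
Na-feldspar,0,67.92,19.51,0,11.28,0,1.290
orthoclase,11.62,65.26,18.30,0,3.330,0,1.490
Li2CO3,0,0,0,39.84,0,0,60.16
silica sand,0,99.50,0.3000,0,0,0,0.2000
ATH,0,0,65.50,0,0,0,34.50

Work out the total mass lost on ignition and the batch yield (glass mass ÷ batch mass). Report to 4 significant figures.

LOI loss = 63.92 pbw; glass = 337.6 pbw; yield = 84.08%

The whole derivation runs at full float precision all the way through; mid-chain values are displayed rounded to four significant digits in the printout. Exactly one rounding lands on every reported figure — the derived quantities (totals, the yield, LOI, net glass mass, the six compositions) are re-derived from the batch weights for 337.6 pbw of glass at exact precision, exactly as printed in the problem or answer text.
Ignition loss by material:
  zinc oxide: 19.01 × 0.002000 = 0.03802 pbw
  Na-feldspar: 49.41 × 0.01290 = 0.6374 pbw
  orthoclase: 79.26 × 0.01490 = 1.181 pbw
  Li2CO3: 60.50 × 0.6016 = 36.40 pbw
  silica sand: 119.6 × 0.002000 = 0.2392 pbw
  ATH: 73.71 × 0.3450 = 25.43 pbw
Total LOI = 63.92 pbw
Glass = batch − LOI = 401.5 − 63.92 = 337.6 pbw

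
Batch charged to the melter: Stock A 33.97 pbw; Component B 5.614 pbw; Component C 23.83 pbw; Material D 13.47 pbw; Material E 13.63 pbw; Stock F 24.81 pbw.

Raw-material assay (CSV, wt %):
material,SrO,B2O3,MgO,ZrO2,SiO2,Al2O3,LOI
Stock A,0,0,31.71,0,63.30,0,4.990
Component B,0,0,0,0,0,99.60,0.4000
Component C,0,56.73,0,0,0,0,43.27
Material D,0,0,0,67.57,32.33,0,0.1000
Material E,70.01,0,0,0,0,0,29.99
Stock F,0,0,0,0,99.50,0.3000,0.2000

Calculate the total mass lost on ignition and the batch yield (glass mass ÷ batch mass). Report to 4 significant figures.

Mid-chain values appear, with 4-significant-digit rounding, when written out; exact precision is maintained from first step to last; a single rounding produces each reported number — the derived quantities (yield, totals, net glass mass, six oxide percentages, LOI) are rebuilt starting from the weights at 99.14 pbw of glass at full precision as given in the problem or the answer.
LOI of each material in turn:
  Stock A: 33.97 × 0.04990 = 1.695 pbw
  Component B: 5.614 × 0.004000 = 0.02246 pbw
  Component C: 23.83 × 0.4327 = 10.31 pbw
  Material D: 13.47 × 0.001000 = 0.01347 pbw
  Material E: 13.63 × 0.2999 = 4.088 pbw
  Stock F: 24.81 × 0.002000 = 0.04962 pbw
Total LOI = 16.18 pbw
Glass = batch − LOI = 115.3 − 16.18 = 99.14 pbw

LOI loss = 16.18 pbw; glass = 99.14 pbw; yield = 85.97%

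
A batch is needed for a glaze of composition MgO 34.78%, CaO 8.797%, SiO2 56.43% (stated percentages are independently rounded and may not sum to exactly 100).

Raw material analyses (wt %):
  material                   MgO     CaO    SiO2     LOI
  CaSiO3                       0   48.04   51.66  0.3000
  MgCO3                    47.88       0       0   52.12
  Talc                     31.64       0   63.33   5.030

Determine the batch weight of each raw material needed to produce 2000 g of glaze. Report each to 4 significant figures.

Batch per 2000 g glaze:
  CaSiO3: 366.2 g
  MgCO3: 472.6 g
  Talc: 1483 g
Total batch = 2322 g; LOI loss = 322.0 g; yield = 86.13%

The intermediate values are shown, rounded to 4 significant digits, between the steps. The whole derivation maintains full precision from first step to last — every reported figure undergoes a single rounding. All derived quantities (glass mass, the three compositions, ignition loss, totals, yield) are re-derived in full precision from the weighed amounts for 2000 g of glass, as given in either problem or answer.
Per-oxide target masses for 2000 g glaze:
  MgO: 34.78% × 2000 = 695.6 g
  CaO: 8.797% × 2000 = 175.9 g
  SiO2: 56.43% × 2000 = 1129 g
Oxide-by-oxide audit using the reported weights, on the stated basis (sums match the target masses inside rounding margins):
  MgO: 472.6·0.4788 + 1483·0.3164 = 695.5 g (target 695.6 g)
  CaO: 366.2·0.4804 = 175.9 g (target 175.9 g)
  SiO2: 366.2·0.5166 + 1483·0.6333 = 1128 g (target 1129 g)
The glass-mass cross-check: the batch minus its LOI: 2000 g (targets for the oxides total 2000 g; against the stated basis, 2000 g — rounding explains the deltas).
Adding the batch up: Σ batch = 2322 g; LOI removed, Σ of batch·LOI: 322.0 g; the yield ratio, glass ÷ batch: 86.13%.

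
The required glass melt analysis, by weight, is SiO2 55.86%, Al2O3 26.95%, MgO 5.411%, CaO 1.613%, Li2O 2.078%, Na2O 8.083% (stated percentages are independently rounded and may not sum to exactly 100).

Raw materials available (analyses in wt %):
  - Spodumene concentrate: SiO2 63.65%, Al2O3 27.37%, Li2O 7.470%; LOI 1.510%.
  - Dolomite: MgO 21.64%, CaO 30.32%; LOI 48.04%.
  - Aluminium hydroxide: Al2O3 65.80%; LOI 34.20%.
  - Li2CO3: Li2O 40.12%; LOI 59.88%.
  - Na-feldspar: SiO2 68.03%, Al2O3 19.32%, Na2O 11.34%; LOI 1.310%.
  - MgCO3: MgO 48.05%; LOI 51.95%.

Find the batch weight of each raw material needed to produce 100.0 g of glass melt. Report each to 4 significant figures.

All internal work maintains exact precision at every stage — the intermediate values appear (rounded to 4 significant digits) in the working; exactly one rounding lands on each reported value — the derived quantities, including totals, the yield, ignition loss, the six compositions, glass mass, are recomputed using the weight values for 100.0 g of glass in full precision as they appear in the problem or answer text.
Oxide-by-oxide targets in 100.0 g glass melt:
  SiO2: 55.86% × 100.0 = 55.86 g
  Al2O3: 26.95% × 100.0 = 26.95 g
  MgO: 5.411% × 100.0 = 5.411 g
  CaO: 1.613% × 100.0 = 1.613 g
  Li2O: 2.078% × 100.0 = 2.078 g
  Na2O: 8.083% × 100.0 = 8.083 g
Oxide-by-oxide audit from the weights as reported, on the stated basis (every target is met by its sum exact up to rounding of places):
  SiO2: 11.58·0.6365 + 71.28·0.6803 = 55.86 g (target 55.86 g)
  Al2O3: 11.58·0.2737 + 15.21·0.6580 + 71.28·0.1932 = 26.95 g (target 26.95 g)
  MgO: 5.320·0.2164 + 8.865·0.4805 = 5.411 g (target 5.411 g)
  CaO: 5.320·0.3032 = 1.613 g (target 1.613 g)
  Li2O: 11.58·0.07470 + 3.024·0.4012 = 2.078 g (target 2.078 g)
  Na2O: 71.28·0.1134 = 8.083 g (target 8.083 g)
The glass-mass cross-check: batch total minus LOI = 100.0 g (the Σ of target masses is 100.0 g; stated basis 100.0 g — differing by rounding only).
Adding the batch up: Σ batch = 115.3 g; Σ batch·LOI gives LOI loss = 15.28 g; yield: glass divided by total = 86.74%.

Batch per 100.0 g glass melt:
  Spodumene concentrate: 11.58 g
  Dolomite: 5.320 g
  Aluminium hydroxide: 15.21 g
  Li2CO3: 3.024 g
  Na-feldspar: 71.28 g
  MgCO3: 8.865 g
Total batch = 115.3 g; LOI loss = 15.28 g; yield = 86.74%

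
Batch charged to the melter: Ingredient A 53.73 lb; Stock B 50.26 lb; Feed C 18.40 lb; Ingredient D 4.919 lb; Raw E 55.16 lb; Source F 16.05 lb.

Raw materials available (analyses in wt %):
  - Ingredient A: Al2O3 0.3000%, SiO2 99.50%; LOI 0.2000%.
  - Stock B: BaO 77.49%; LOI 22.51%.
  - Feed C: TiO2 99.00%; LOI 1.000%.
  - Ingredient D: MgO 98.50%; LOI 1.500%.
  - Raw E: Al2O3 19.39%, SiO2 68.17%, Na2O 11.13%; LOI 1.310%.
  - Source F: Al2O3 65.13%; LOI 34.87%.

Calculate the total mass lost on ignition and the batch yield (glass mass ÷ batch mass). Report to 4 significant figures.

LOI loss = 18.00 lb; glass = 180.5 lb; yield = 90.93%

All arithmetic runs at full float precision through every step. Mid-chain values are printed rounded to 4 significant digits as written; a single rounding produces each reported result. All derived quantities are re-derived at full float precision (six oxide percentages, the yield, the totals, LOI, net glass mass) using the weight values at 180.5 lb of glass, as given in problem or answer.
Loss on ignition, line by line:
  Ingredient A: 53.73 × 0.002000 = 0.1075 lb
  Stock B: 50.26 × 0.2251 = 11.31 lb
  Feed C: 18.40 × 0.01000 = 0.1840 lb
  Ingredient D: 4.919 × 0.01500 = 0.07378 lb
  Raw E: 55.16 × 0.01310 = 0.7226 lb
  Source F: 16.05 × 0.3487 = 5.597 lb
Total LOI = 18.00 lb
Glass = batch − LOI = 198.5 − 18.00 = 180.5 lb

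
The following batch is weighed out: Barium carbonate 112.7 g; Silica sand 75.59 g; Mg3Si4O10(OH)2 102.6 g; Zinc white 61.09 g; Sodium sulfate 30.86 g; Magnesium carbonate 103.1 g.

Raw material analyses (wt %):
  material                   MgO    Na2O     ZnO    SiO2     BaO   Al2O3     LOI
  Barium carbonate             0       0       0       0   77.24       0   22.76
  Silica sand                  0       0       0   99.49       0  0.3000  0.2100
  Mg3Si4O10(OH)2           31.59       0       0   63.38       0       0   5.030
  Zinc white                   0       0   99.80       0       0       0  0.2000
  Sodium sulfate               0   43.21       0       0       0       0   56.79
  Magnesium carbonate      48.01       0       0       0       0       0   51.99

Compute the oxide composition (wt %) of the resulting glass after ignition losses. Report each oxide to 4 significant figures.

Glass mass = 383.7 g (batch 485.9 − LOI 102.2).
Composition: MgO 21.35%, Na2O 3.475%, ZnO 15.89%, SiO2 36.55%, BaO 22.69%, Al2O3 0.05910%

Values along the way are displayed rounded to 4 significant figures in the printout. All arithmetic runs at exact precision in every operation — each reported value receives exactly one rounding — derived quantities, including ignition loss, totals, glass mass, six oxide percentages, the yield, are computed from the weighed amounts at 383.7 g of glass in full precision exactly as shown in question or answer.
Per-oxide mass from batch:
  MgO: 102.6·0.3159 + 103.1·0.4801 = 81.91 g
  Na2O: 30.86·0.4321 = 13.33 g
  ZnO: 61.09·0.9980 = 60.97 g
  SiO2: 75.59·0.9949 + 102.6·0.6338 = 140.2 g
  BaO: 112.7·0.7724 = 87.05 g
  Al2O3: 75.59·0.003000 = 0.2268 g
LOI: 112.7·0.2276 + 75.59·0.002100 + 102.6·0.05030 + 61.09·0.002000 + 30.86·0.5679 + 103.1·0.5199 = 102.2 g
Resulting glass, batch − LOI: 485.9 − 102.2 = 383.7 g (the oxide masses sum to this)
wt % = oxide mass / glass mass × 100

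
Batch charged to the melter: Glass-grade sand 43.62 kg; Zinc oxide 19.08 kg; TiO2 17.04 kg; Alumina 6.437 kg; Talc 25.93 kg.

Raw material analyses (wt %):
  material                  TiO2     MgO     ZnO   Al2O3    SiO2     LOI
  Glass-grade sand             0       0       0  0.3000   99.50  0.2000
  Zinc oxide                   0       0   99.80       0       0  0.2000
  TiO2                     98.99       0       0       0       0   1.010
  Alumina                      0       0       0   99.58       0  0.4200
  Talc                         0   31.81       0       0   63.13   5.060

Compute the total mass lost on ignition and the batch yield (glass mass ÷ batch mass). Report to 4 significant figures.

Intermediates are displayed, rounded to four significant digits, in the working; the whole derivation holds full precision through every step. Every reported result is rounded once only. The derived quantities are recomputed in full precision (yield, LOI, net glass mass, totals, the five compositions) from the batch weights for 110.5 kg of glass exactly as printed in problem or answer.
Loss on ignition, line by line:
  Glass-grade sand: 43.62 × 0.002000 = 0.08724 kg
  Zinc oxide: 19.08 × 0.002000 = 0.03816 kg
  TiO2: 17.04 × 0.01010 = 0.1721 kg
  Alumina: 6.437 × 0.004200 = 0.02704 kg
  Talc: 25.93 × 0.05060 = 1.312 kg
Total LOI = 1.637 kg
Glass = batch − LOI = 112.1 − 1.637 = 110.5 kg

LOI loss = 1.637 kg; glass = 110.5 kg; yield = 98.54%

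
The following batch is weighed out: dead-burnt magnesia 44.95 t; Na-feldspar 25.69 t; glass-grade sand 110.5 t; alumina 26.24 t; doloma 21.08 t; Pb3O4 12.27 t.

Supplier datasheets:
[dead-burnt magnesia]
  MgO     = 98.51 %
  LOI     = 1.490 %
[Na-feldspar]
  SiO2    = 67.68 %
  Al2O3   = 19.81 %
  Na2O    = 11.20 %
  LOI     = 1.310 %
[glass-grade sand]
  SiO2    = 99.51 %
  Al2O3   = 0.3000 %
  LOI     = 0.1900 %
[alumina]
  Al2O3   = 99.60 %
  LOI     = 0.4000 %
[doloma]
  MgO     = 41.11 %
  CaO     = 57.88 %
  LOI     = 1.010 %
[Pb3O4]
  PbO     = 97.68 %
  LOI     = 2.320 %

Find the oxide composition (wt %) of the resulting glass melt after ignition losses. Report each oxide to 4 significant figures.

All internal work maintains exact precision throughout — working values are shown, with 4-significant-digit rounding, when written out — each reported value is rounded once only — the derived quantities, including net glass mass, ignition loss, totals, the yield, six oxide percentages, are rebuilt from the weighed amounts on 238.9 t of glass in exact precision as they appear in the problem or the answer.
Per-oxide mass from batch:
  MgO: 44.95·0.9851 + 21.08·0.4111 = 52.95 t
  SiO2: 25.69·0.6768 + 110.5·0.9951 = 127.3 t
  Al2O3: 25.69·0.1981 + 110.5·0.003000 + 26.24·0.9960 = 31.56 t
  CaO: 21.08·0.5788 = 12.20 t
  PbO: 12.27·0.9768 = 11.99 t
  Na2O: 25.69·0.1120 = 2.877 t
LOI: 44.95·0.01490 + 25.69·0.01310 + 110.5·0.001900 + 26.24·0.004000 + 21.08·0.01010 + 12.27·0.02320 = 1.819 t
The glass mass, total less LOI, = 240.7 − 1.819 = 238.9 t (the oxide masses sum to this)
wt % = oxide mass / glass mass × 100

Glass mass = 238.9 t (batch 240.7 − LOI 1.819).
Composition: MgO 22.16%, SiO2 53.30%, Al2O3 13.21%, CaO 5.107%, PbO 5.017%, Na2O 1.204%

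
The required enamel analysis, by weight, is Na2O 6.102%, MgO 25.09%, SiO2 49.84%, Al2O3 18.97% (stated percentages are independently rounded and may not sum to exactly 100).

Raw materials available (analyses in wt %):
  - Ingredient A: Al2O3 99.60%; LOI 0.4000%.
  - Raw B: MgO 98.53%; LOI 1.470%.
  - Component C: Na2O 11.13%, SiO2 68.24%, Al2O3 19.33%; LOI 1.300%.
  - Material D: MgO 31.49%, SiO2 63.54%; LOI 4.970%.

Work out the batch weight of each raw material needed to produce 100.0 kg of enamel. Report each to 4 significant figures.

Batch per 100.0 kg enamel:
  Ingredient A: 8.406 kg
  Raw B: 19.21 kg
  Component C: 54.82 kg
  Material D: 19.56 kg
Total batch = 102.0 kg; LOI loss = 2.001 kg; yield = 98.04%

Mid-chain values are printed rounded to four significant digits. Each numeric step holds exact precision in all steps. Every reported number receives exactly one rounding. All derived quantities (the yield, ignition loss, totals, glass mass, the four compositions) are recomputed in full precision from the weighed amounts for 100.0 kg of glass, as quoted within either problem or answer.
Oxide mass targets, per 100.0 kg enamel:
  Na2O: 6.102% × 100.0 = 6.102 kg
  MgO: 25.09% × 100.0 = 25.09 kg
  SiO2: 49.84% × 100.0 = 49.84 kg
  Al2O3: 18.97% × 100.0 = 18.97 kg
Per-oxide balance check given the weights on record, at the basis given (each sum matches its target mass within answer rounding):
  Na2O: 54.82·0.1113 = 6.101 kg (target 6.102 kg)
  MgO: 19.21·0.9853 + 19.56·0.3149 = 25.09 kg (target 25.09 kg)
  SiO2: 54.82·0.6824 + 19.56·0.6354 = 49.84 kg (target 49.84 kg)
  Al2O3: 8.406·0.9960 + 54.82·0.1933 = 18.97 kg (target 18.97 kg)
Glass-mass bookkeeping: total batch − LOI = 100.0 kg (summing oxide targets gives 100.0 kg; the stated basis being 100.0 kg — differing by rounding only).
Whole-batch sum: Σ batch = 102.0 kg; loss to ignition Σ batch·LOI = 2.001 kg; yield = glass ÷ total batch = 98.04%.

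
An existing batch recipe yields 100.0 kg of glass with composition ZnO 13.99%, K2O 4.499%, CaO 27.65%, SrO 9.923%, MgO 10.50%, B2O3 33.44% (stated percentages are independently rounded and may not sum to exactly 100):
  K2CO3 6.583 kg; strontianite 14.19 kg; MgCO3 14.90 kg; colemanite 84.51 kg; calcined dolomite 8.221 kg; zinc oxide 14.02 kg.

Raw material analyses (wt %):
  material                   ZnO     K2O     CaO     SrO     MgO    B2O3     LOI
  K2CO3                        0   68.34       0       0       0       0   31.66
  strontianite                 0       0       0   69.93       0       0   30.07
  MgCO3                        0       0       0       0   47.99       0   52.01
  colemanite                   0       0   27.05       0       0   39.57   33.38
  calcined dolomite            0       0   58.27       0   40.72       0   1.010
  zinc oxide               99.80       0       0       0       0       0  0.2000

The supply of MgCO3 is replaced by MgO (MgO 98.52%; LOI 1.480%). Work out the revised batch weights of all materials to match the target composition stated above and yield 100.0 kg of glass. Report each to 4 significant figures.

All arithmetic keeps full precision at all times — in-progress results are printed rounded to four significant digits on the page; exactly one rounding is applied to every reported figure; the derived quantities, including the six compositions, the yield, totals, ignition loss, net glass mass, are re-derived using the weight values at 100.0 kg of glass at full float precision as set out in question or answer.
Oxide-by-oxide targets in 100.0 kg glass:
  ZnO: 13.99% × 100.0 = 13.99 kg
  K2O: 4.499% × 100.0 = 4.499 kg
  CaO: 27.65% × 100.0 = 27.65 kg
  SrO: 9.923% × 100.0 = 9.923 kg
  MgO: 10.50% × 100.0 = 10.50 kg
  B2O3: 33.44% × 100.0 = 33.44 kg
Oxide-by-oxide audit working from each reported weight, at the basis given (every target is met by its sum given rounding of the digits):
  ZnO: 14.02·0.9980 = 13.99 kg (target 13.99 kg)
  K2O: 6.583·0.6834 = 4.499 kg (target 4.499 kg)
  CaO: 84.51·0.2705 + 8.221·0.5827 = 27.65 kg (target 27.65 kg)
  SrO: 14.19·0.6993 = 9.923 kg (target 9.923 kg)
  MgO: 7.260·0.9852 + 8.221·0.4072 = 10.50 kg (target 10.50 kg)
  B2O3: 84.51·0.3957 = 33.44 kg (target 33.44 kg)
Glass-mass sanity pass: whole batch net of LOI = 100.0 kg (summing oxide targets gives 100.0 kg; against the stated basis, 100.0 kg — differing by rounding only).
Summing the batch: Σ batch = 134.8 kg; LOI loss = Σ batch·LOI = 34.78 kg; yield, glass over the total, = 74.20%.

Revised batch per 100.0 kg glass:
  K2CO3: 6.583 kg
  strontianite: 14.19 kg
  MgO: 7.260 kg
  colemanite: 84.51 kg
  calcined dolomite: 8.221 kg
  zinc oxide: 14.02 kg
Total batch = 134.8 kg; LOI loss = 34.78 kg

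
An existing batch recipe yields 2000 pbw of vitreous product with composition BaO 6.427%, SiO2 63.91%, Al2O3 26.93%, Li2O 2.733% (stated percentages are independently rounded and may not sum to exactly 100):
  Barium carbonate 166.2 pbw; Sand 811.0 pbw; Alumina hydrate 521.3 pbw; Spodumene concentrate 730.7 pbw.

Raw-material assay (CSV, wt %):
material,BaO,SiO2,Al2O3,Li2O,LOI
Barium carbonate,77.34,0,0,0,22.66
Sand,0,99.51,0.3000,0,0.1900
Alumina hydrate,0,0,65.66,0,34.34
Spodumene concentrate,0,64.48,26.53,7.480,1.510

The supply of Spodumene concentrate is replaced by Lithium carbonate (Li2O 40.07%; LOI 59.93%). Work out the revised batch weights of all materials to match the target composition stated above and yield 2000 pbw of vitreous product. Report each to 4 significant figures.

In-progress results are shown with 4-significant-digit rounding in the working; full float precision is held from first step to last. Every reported number sees exactly one rounding. The derived quantities are computed using the weight values at 2000 pbw of glass at full precision (net glass mass, yield, the four compositions, ignition loss, the totals) precisely as stated by the question or the answer.
Target oxide masses per 2000 pbw vitreous product:
  BaO: 6.427% × 2000 = 128.5 pbw
  SiO2: 63.91% × 2000 = 1278 pbw
  Al2O3: 26.93% × 2000 = 538.6 pbw
  Li2O: 2.733% × 2000 = 54.66 pbw
Mass-balance tally per oxide working from each reported weight, versus the basis set out (sum by sum, the targets are met up to rounding of the answer):
  BaO: 166.2·0.7734 = 128.5 pbw (target 128.5 pbw)
  SiO2: 1284·0.9951 = 1278 pbw (target 1278 pbw)
  Al2O3: 1284·0.003000 + 814.4·0.6566 = 538.6 pbw (target 538.6 pbw)
  Li2O: 136.4·0.4007 = 54.66 pbw (target 54.66 pbw)
The glass-mass cross-check: whole batch net of LOI = 1999 pbw (per-oxide target masses sum to 2000 pbw; the stated basis being 2000 pbw — a pure rounding effect).
Batch grand total — Σ batch = 2401 pbw; Σ batch·LOI gives LOI loss = 401.5 pbw; the yield ratio, glass ÷ batch: 83.28%.

Revised batch per 2000 pbw vitreous product:
  Barium carbonate: 166.2 pbw
  Sand: 1284 pbw
  Alumina hydrate: 814.4 pbw
  Lithium carbonate: 136.4 pbw
Total batch = 2401 pbw; LOI loss = 401.5 pbw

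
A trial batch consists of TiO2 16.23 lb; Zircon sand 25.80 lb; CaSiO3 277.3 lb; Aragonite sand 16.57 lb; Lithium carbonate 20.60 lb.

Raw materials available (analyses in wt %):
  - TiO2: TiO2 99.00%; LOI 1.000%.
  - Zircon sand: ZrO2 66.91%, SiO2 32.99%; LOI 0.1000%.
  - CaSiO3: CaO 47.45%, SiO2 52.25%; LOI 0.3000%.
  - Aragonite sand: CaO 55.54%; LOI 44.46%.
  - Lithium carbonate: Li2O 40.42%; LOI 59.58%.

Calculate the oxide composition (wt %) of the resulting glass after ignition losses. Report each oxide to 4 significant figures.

Glass mass = 335.8 lb (batch 356.5 − LOI 20.66).
Composition: TiO2 4.784%, ZrO2 5.140%, Li2O 2.479%, CaO 41.92%, SiO2 45.68%

Working values are printed, with 4-significant-figure rounding, within the worked lines — every computation carries exact precision all the way through; a single rounding completes every reported figure. All derived quantities, which include the five compositions, glass mass, ignition loss, the yield, the totals, are re-derived at full precision, as they appear in either problem or answer, from the batch weights for 335.8 lb of glass.
Per-oxide mass from batch:
  TiO2: 16.23·0.9900 = 16.07 lb
  ZrO2: 25.80·0.6691 = 17.26 lb
  Li2O: 20.60·0.4042 = 8.327 lb
  CaO: 277.3·0.4745 + 16.57·0.5554 = 140.8 lb
  SiO2: 25.80·0.3299 + 277.3·0.5225 = 153.4 lb
LOI: 16.23·0.01000 + 25.80·0.001000 + 277.3·0.003000 + 16.57·0.4446 + 20.60·0.5958 = 20.66 lb
Glass mass = batch − LOI = 356.5 − 20.66 = 335.8 lb (= the summed oxide contributions)
each wt % is 100 × oxide ÷ glass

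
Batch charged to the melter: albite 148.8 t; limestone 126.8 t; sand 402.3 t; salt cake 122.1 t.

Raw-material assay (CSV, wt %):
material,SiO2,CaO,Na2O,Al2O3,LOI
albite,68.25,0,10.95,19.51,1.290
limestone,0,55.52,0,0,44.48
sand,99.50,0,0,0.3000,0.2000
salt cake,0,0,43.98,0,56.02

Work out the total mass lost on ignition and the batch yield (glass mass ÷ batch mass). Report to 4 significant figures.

The intermediate values are displayed, rounded to four significant figures, in the printout. Exact precision is kept throughout. Each reported figure takes a single rounding; the derived quantities, including totals, yield, LOI, four oxide percentages, net glass mass, are carried from the batch weights per 672.5 t of glass at full float precision as given in the problem or answer text.
Material-by-material LOI:
  albite: 148.8 × 0.01290 = 1.920 t
  limestone: 126.8 × 0.4448 = 56.40 t
  sand: 402.3 × 0.002000 = 0.8046 t
  salt cake: 122.1 × 0.5602 = 68.40 t
Total LOI = 127.5 t
Glass = batch − LOI = 800.0 − 127.5 = 672.5 t

LOI loss = 127.5 t; glass = 672.5 t; yield = 84.06%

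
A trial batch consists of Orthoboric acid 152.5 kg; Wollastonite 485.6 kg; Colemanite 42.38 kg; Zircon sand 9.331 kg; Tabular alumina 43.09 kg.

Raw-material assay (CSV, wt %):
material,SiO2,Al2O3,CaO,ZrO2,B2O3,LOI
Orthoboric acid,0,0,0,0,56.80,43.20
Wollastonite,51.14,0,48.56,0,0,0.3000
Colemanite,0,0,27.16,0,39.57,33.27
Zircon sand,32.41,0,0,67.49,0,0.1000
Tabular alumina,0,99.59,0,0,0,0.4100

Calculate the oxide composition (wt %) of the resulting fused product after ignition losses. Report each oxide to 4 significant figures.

The whole derivation maintains full precision throughout — working values appear (rounded to 4 significant figures) alongside each step; every reported number takes exactly one rounding. Derived quantities are recomputed from the batch weights at 651.3 kg of glass in full float precision (net glass mass, yield, the totals, ignition loss, five oxide percentages), precisely as stated by question or answer.
Per-oxide mass from batch:
  SiO2: 485.6·0.5114 + 9.331·0.3241 = 251.4 kg
  Al2O3: 43.09·0.9959 = 42.91 kg
  CaO: 485.6·0.4856 + 42.38·0.2716 = 247.3 kg
  ZrO2: 9.331·0.6749 = 6.297 kg
  B2O3: 152.5·0.5680 + 42.38·0.3957 = 103.4 kg
LOI: 152.5·0.4320 + 485.6·0.003000 + 42.38·0.3327 + 9.331·0.001000 + 43.09·0.004100 = 81.62 kg
The glass mass, total less LOI, = 732.9 − 81.62 = 651.3 kg (equal to the oxide-mass sum)
oxide / glass × 100 gives the wt %

Glass mass = 651.3 kg (batch 732.9 − LOI 81.62).
Composition: SiO2 38.59%, Al2O3 6.589%, CaO 37.97%, ZrO2 0.9669%, B2O3 15.87%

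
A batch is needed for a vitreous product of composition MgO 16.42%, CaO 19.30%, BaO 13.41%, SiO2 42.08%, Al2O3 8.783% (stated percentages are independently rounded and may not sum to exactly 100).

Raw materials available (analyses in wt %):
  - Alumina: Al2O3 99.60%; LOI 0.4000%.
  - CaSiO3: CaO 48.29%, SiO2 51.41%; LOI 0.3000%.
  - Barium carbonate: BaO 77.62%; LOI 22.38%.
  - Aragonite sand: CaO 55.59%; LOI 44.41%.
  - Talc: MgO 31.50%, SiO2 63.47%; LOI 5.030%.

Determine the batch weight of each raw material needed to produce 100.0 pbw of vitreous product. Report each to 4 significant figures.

All arithmetic runs at full float precision throughout; working values appear, rounded to 4 significant figures, when written out; each reported number carries a single rounding; all derived quantities (five oxide percentages, totals, glass mass, yield, ignition loss) are carried at full precision using the weight values on 100.0 pbw of glass, as set out in problem or answer.
Oxide mass targets, per 100.0 pbw vitreous product:
  MgO: 16.42% × 100.0 = 16.42 pbw
  CaO: 19.30% × 100.0 = 19.30 pbw
  BaO: 13.41% × 100.0 = 13.41 pbw
  SiO2: 42.08% × 100.0 = 42.08 pbw
  Al2O3: 8.783% × 100.0 = 8.783 pbw
Oxide-by-oxide audit working from each reported weight, at the basis given (target by target, the sums agree inside rounding margins):
  MgO: 52.13·0.3150 = 16.42 pbw (target 16.42 pbw)
  CaO: 17.50·0.4829 + 19.52·0.5559 = 19.30 pbw (target 19.30 pbw)
  BaO: 17.28·0.7762 = 13.41 pbw (target 13.41 pbw)
  SiO2: 17.50·0.5141 + 52.13·0.6347 = 42.08 pbw (target 42.08 pbw)
  Al2O3: 8.818·0.9960 = 8.783 pbw (target 8.783 pbw)
Auditing the glass mass value: Σ batch − LOI loss = 100.0 pbw (the Σ of target masses is 99.99 pbw; against the stated basis, 100.0 pbw — differing by rounding only).
Summing the batch: Σ batch = 115.2 pbw; LOI loss = Σ batch·LOI = 15.25 pbw; as yield: glass ÷ batch → 86.77%.

Batch per 100.0 pbw vitreous product:
  Alumina: 8.818 pbw
  CaSiO3: 17.50 pbw
  Barium carbonate: 17.28 pbw
  Aragonite sand: 19.52 pbw
  Talc: 52.13 pbw
Total batch = 115.2 pbw; LOI loss = 15.25 pbw; yield = 86.77%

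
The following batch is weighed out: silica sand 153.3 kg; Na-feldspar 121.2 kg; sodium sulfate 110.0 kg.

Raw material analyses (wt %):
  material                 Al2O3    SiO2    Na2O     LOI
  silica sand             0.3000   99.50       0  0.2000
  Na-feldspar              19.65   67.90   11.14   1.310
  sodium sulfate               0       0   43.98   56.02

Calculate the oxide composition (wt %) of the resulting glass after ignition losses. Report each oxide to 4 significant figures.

Mid-chain values appear rounded off to 4 significant digits alongside each step — every computation carries exact precision from start to finish; a single rounding finalizes every reported figure. The derived quantities, including three oxide percentages, the totals, the yield, LOI, net glass mass, are carried using the weight values per 321.0 kg of glass at full float precision, as written in the question or the answer.
What the batch supplies per oxide:
  Al2O3: 153.3·0.003000 + 121.2·0.1965 = 24.28 kg
  SiO2: 153.3·0.9950 + 121.2·0.6790 = 234.8 kg
  Na2O: 121.2·0.1114 + 110.0·0.4398 = 61.88 kg
LOI: 153.3·0.002000 + 121.2·0.01310 + 110.0·0.5602 = 63.52 kg
Glass mass = batch − LOI = 384.5 − 63.52 = 321.0 kg (the oxide masses sum to this)
wt %: oxide over glass, times 100

Glass mass = 321.0 kg (batch 384.5 − LOI 63.52).
Composition: Al2O3 7.563%, SiO2 73.16%, Na2O 19.28%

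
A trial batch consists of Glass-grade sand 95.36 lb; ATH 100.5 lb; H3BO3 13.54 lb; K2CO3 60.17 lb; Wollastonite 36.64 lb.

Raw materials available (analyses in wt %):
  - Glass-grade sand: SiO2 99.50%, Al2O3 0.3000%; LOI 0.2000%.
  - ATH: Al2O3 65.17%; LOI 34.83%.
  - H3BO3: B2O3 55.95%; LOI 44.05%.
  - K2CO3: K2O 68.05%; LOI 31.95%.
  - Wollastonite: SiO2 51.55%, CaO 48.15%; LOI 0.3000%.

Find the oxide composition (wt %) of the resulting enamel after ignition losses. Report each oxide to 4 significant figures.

Glass mass = 245.7 lb (batch 306.2 − LOI 60.49).
Composition: B2O3 3.083%, SiO2 46.30%, Al2O3 26.77%, CaO 7.180%, K2O 16.66%

All arithmetic carries full float precision in every operation; working values are printed, rounded to four significant figures, alongside each step; each reported value is rounded a single time; derived quantities, including the yield, net glass mass, totals, ignition loss, five oxide percentages, are carried starting from the weights at 245.7 lb of glass in full precision exactly as printed in the problem or answer text.
What the batch supplies per oxide:
  B2O3: 13.54·0.5595 = 7.576 lb
  SiO2: 95.36·0.9950 + 36.64·0.5155 = 113.8 lb
  Al2O3: 95.36·0.003000 + 100.5·0.6517 = 65.78 lb
  CaO: 36.64·0.4815 = 17.64 lb
  K2O: 60.17·0.6805 = 40.95 lb
LOI: 95.36·0.002000 + 100.5·0.3483 + 13.54·0.4405 + 60.17·0.3195 + 36.64·0.003000 = 60.49 lb
The glass mass, total less LOI, = 306.2 − 60.49 = 245.7 lb (consistent with Σ oxide mass)
percent share: oxide ÷ glass, ×100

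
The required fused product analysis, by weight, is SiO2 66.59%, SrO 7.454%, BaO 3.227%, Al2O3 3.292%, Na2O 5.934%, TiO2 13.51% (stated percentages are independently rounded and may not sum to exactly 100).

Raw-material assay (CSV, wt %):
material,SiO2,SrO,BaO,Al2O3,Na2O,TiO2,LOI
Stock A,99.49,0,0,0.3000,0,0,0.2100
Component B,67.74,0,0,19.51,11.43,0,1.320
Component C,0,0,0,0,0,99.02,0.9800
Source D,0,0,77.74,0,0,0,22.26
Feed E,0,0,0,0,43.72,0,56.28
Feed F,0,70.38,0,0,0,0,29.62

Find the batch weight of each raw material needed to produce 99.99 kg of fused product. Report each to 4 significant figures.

Intermediates are displayed (rounded to 4 significant digits) when written out; each numeric step runs at full float precision from start to finish — each reported value takes exactly one rounding — the derived quantities are carried from the weighed amounts for 99.99 kg of glass in exact precision (the six compositions, net glass mass, the totals, the yield, ignition loss) exactly as shown in question or answer.
Oxide-by-oxide targets in 99.99 kg fused product:
  SiO2: 66.59% × 99.99 = 66.58 kg
  SrO: 7.454% × 99.99 = 7.453 kg
  BaO: 3.227% × 99.99 = 3.227 kg
  Al2O3: 3.292% × 99.99 = 3.292 kg
  Na2O: 5.934% × 99.99 = 5.933 kg
  TiO2: 13.51% × 99.99 = 13.51 kg
Verifying the oxide balance with the batch weights as given, versus the basis set out (sums match the target masses net of answer rounding effects):
  SiO2: 56.02·0.9949 + 16.01·0.6774 = 66.58 kg (target 66.58 kg)
  SrO: 10.59·0.7038 = 7.453 kg (target 7.453 kg)
  BaO: 4.151·0.7774 = 3.227 kg (target 3.227 kg)
  Al2O3: 56.02·0.003000 + 16.01·0.1951 = 3.292 kg (target 3.292 kg)
  Na2O: 16.01·0.1143 + 9.386·0.4372 = 5.934 kg (target 5.933 kg)
  TiO2: 13.64·0.9902 = 13.51 kg (target 13.51 kg)
Auditing the glass mass value: batch Σ − ignition loss = 99.99 kg (oxide target masses add up to 100.0 kg; with the basis standing at 99.99 kg — a pure rounding effect).
Batch total: Σ batch = 109.8 kg; LOI removed, Σ of batch·LOI: 9.806 kg; yield: glass divided by total = 91.07%.

Batch per 99.99 kg fused product:
  Stock A: 56.02 kg
  Component B: 16.01 kg
  Component C: 13.64 kg
  Source D: 4.151 kg
  Feed E: 9.386 kg
  Feed F: 10.59 kg
Total batch = 109.8 kg; LOI loss = 9.806 kg; yield = 91.07%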